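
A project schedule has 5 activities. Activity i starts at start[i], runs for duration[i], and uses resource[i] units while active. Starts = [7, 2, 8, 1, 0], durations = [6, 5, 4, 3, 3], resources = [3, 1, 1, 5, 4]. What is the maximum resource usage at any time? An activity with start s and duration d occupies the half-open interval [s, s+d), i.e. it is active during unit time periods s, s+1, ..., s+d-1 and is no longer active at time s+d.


Each activity i is active on [start_i, start_i + duration_i).
Compute total resource usage per time slot:
  t=0: active resources = [4], total = 4
  t=1: active resources = [5, 4], total = 9
  t=2: active resources = [1, 5, 4], total = 10
  t=3: active resources = [1, 5], total = 6
  t=4: active resources = [1], total = 1
  t=5: active resources = [1], total = 1
  t=6: active resources = [1], total = 1
  t=7: active resources = [3], total = 3
  t=8: active resources = [3, 1], total = 4
  t=9: active resources = [3, 1], total = 4
  t=10: active resources = [3, 1], total = 4
  t=11: active resources = [3, 1], total = 4
  t=12: active resources = [3], total = 3
Peak resource demand = 10

10


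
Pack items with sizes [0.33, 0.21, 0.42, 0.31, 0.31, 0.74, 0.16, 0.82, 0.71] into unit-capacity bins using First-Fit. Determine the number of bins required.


Place items sequentially using First-Fit:
  Item 0.33 -> new Bin 1
  Item 0.21 -> Bin 1 (now 0.54)
  Item 0.42 -> Bin 1 (now 0.96)
  Item 0.31 -> new Bin 2
  Item 0.31 -> Bin 2 (now 0.62)
  Item 0.74 -> new Bin 3
  Item 0.16 -> Bin 2 (now 0.78)
  Item 0.82 -> new Bin 4
  Item 0.71 -> new Bin 5
Total bins used = 5

5


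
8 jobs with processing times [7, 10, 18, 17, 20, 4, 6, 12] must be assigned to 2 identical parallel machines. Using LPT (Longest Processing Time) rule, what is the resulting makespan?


Sort jobs in decreasing order (LPT): [20, 18, 17, 12, 10, 7, 6, 4]
Assign each job to the least loaded machine:
  Machine 1: jobs [20, 12, 10, 6], load = 48
  Machine 2: jobs [18, 17, 7, 4], load = 46
Makespan = max load = 48

48


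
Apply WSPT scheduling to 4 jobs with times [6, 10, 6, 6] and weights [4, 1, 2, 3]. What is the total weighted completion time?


Compute p/w ratios and sort ascending (WSPT): [(6, 4), (6, 3), (6, 2), (10, 1)]
Compute weighted completion times:
  Job (p=6,w=4): C=6, w*C=4*6=24
  Job (p=6,w=3): C=12, w*C=3*12=36
  Job (p=6,w=2): C=18, w*C=2*18=36
  Job (p=10,w=1): C=28, w*C=1*28=28
Total weighted completion time = 124

124


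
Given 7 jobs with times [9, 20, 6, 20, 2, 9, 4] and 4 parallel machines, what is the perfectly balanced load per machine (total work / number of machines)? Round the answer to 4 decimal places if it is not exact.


Total processing time = 9 + 20 + 6 + 20 + 2 + 9 + 4 = 70
Number of machines = 4
Ideal balanced load = 70 / 4 = 17.5

17.5


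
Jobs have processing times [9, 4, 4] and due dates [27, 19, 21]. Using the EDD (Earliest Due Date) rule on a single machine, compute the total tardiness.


Sort by due date (EDD order): [(4, 19), (4, 21), (9, 27)]
Compute completion times and tardiness:
  Job 1: p=4, d=19, C=4, tardiness=max(0,4-19)=0
  Job 2: p=4, d=21, C=8, tardiness=max(0,8-21)=0
  Job 3: p=9, d=27, C=17, tardiness=max(0,17-27)=0
Total tardiness = 0

0


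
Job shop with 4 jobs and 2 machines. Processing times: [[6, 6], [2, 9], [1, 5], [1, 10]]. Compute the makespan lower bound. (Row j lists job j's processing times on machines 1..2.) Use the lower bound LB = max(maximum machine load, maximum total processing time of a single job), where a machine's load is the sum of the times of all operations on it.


Machine loads:
  Machine 1: 6 + 2 + 1 + 1 = 10
  Machine 2: 6 + 9 + 5 + 10 = 30
Max machine load = 30
Job totals:
  Job 1: 12
  Job 2: 11
  Job 3: 6
  Job 4: 11
Max job total = 12
Lower bound = max(30, 12) = 30

30


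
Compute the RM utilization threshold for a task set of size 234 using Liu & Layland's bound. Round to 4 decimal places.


Compute 2^(1/234) = 1.0029665590
Subtract 1: 1.0029665590 - 1 = 0.0029665590
Multiply by n: 234 * 0.0029665590 = 0.6941748060
Round to 4 dp: 0.6942

0.6942


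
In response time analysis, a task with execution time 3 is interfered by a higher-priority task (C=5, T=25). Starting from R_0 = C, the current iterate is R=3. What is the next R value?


R_next = C + ceil(R_prev / T_hp) * C_hp
ceil(3 / 25) = ceil(0.12) = 1
Interference = 1 * 5 = 5
R_next = 3 + 5 = 8

8


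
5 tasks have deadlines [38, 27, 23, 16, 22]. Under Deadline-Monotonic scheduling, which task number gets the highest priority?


Sort tasks by relative deadline (ascending):
  Task 4: deadline = 16
  Task 5: deadline = 22
  Task 3: deadline = 23
  Task 2: deadline = 27
  Task 1: deadline = 38
Priority order (highest first): [4, 5, 3, 2, 1]
Highest priority task = 4

4


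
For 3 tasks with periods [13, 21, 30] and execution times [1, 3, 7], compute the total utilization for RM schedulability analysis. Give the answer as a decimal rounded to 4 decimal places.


Compute individual utilizations (exact fractions):
  Task 1: C/T = 1/13 (approx. 0.0769)
  Task 2: C/T = 3/21 = 1/7 (approx. 0.1429)
  Task 3: C/T = 7/30 (approx. 0.2333)
Total utilization U = 1/13 + 1/7 + 7/30 = 1237/2730
Rounded to 4 decimal places: U = 0.4531
RM (Liu & Layland) bound for 3 tasks = 0.779763; compare with U = 1237/2730 (approx. 0.453114)
U <= bound, so schedulable by RM sufficient condition.

0.4531


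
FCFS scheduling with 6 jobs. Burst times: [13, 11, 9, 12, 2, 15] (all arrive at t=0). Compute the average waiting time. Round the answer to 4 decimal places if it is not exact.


FCFS order (as given): [13, 11, 9, 12, 2, 15]
Waiting times:
  Job 1: wait = 0
  Job 2: wait = 13
  Job 3: wait = 24
  Job 4: wait = 33
  Job 5: wait = 45
  Job 6: wait = 47
Sum of waiting times = 162
Average waiting time = 162/6 = 27.0

27.0


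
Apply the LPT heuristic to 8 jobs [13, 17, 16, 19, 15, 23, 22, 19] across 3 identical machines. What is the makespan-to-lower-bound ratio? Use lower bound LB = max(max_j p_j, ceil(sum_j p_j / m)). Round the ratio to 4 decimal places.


LPT order: [23, 22, 19, 19, 17, 16, 15, 13]
Machine loads after assignment: [52, 39, 53]
LPT makespan = 53
Lower bound = max(max_job, ceil(total/3)) = max(23, 48) = 48
Ratio = 53 / 48 = 1.1042

1.1042


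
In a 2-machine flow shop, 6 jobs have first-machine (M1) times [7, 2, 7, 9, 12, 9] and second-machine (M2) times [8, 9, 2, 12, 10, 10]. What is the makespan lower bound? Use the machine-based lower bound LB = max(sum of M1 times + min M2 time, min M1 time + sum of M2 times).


LB1 = sum(M1 times) + min(M2 times) = 46 + 2 = 48
LB2 = min(M1 times) + sum(M2 times) = 2 + 51 = 53
Lower bound = max(LB1, LB2) = max(48, 53) = 53

53


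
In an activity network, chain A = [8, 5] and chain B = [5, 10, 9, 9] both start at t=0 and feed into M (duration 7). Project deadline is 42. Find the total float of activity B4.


Forward pass: ES(B4) = sum of predecessors on chain B = 24
EF = ES + duration = 24 + 9 = 33
Backward pass: LF(M) = deadline = 42; LS(M) = 42 - 7 = 35
LF(B4) = LS(M) - sum(successors on chain B) = 35 - 0 = 35
LS = LF - duration = 35 - 9 = 26
Total float = LS - ES = 26 - 24 = 2

2


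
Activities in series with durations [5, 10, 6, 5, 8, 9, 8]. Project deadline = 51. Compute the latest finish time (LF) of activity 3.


LF(activity 3) = deadline - sum of successor durations
Successors: activities 4 through 7 with durations [5, 8, 9, 8]
Sum of successor durations = 30
LF = 51 - 30 = 21

21


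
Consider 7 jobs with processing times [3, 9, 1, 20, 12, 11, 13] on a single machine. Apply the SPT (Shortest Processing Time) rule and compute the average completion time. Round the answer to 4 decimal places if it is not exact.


Sort jobs by processing time (SPT order): [1, 3, 9, 11, 12, 13, 20]
Compute completion times sequentially:
  Job 1: processing = 1, completes at 1
  Job 2: processing = 3, completes at 4
  Job 3: processing = 9, completes at 13
  Job 4: processing = 11, completes at 24
  Job 5: processing = 12, completes at 36
  Job 6: processing = 13, completes at 49
  Job 7: processing = 20, completes at 69
Sum of completion times = 196
Average completion time = 196/7 = 28.0

28.0


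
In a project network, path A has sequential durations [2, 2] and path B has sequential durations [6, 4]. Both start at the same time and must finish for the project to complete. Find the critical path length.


Path A total = 2 + 2 = 4
Path B total = 6 + 4 = 10
Critical path = longest path = max(4, 10) = 10

10


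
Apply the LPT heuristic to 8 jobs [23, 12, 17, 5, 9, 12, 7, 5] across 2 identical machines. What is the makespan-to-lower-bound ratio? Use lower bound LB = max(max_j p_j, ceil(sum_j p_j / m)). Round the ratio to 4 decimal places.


LPT order: [23, 17, 12, 12, 9, 7, 5, 5]
Machine loads after assignment: [47, 43]
LPT makespan = 47
Lower bound = max(max_job, ceil(total/2)) = max(23, 45) = 45
Ratio = 47 / 45 = 1.0444

1.0444


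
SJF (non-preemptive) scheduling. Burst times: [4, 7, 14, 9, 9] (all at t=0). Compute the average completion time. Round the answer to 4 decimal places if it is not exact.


SJF order (ascending): [4, 7, 9, 9, 14]
Completion times:
  Job 1: burst=4, C=4
  Job 2: burst=7, C=11
  Job 3: burst=9, C=20
  Job 4: burst=9, C=29
  Job 5: burst=14, C=43
Average completion = 107/5 = 21.4

21.4


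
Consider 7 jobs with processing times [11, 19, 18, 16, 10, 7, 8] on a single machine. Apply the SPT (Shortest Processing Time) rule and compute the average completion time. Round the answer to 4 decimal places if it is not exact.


Sort jobs by processing time (SPT order): [7, 8, 10, 11, 16, 18, 19]
Compute completion times sequentially:
  Job 1: processing = 7, completes at 7
  Job 2: processing = 8, completes at 15
  Job 3: processing = 10, completes at 25
  Job 4: processing = 11, completes at 36
  Job 5: processing = 16, completes at 52
  Job 6: processing = 18, completes at 70
  Job 7: processing = 19, completes at 89
Sum of completion times = 294
Average completion time = 294/7 = 42.0

42.0


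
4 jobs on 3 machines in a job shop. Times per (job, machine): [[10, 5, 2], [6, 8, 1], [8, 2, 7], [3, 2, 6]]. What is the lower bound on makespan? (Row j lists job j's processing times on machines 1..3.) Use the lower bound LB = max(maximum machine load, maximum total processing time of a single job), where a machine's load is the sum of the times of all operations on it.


Machine loads:
  Machine 1: 10 + 6 + 8 + 3 = 27
  Machine 2: 5 + 8 + 2 + 2 = 17
  Machine 3: 2 + 1 + 7 + 6 = 16
Max machine load = 27
Job totals:
  Job 1: 17
  Job 2: 15
  Job 3: 17
  Job 4: 11
Max job total = 17
Lower bound = max(27, 17) = 27

27


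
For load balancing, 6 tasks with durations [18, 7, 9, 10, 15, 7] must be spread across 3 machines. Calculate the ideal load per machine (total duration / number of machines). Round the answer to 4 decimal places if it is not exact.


Total processing time = 18 + 7 + 9 + 10 + 15 + 7 = 66
Number of machines = 3
Ideal balanced load = 66 / 3 = 22.0

22.0


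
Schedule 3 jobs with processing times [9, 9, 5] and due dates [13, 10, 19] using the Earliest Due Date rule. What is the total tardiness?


Sort by due date (EDD order): [(9, 10), (9, 13), (5, 19)]
Compute completion times and tardiness:
  Job 1: p=9, d=10, C=9, tardiness=max(0,9-10)=0
  Job 2: p=9, d=13, C=18, tardiness=max(0,18-13)=5
  Job 3: p=5, d=19, C=23, tardiness=max(0,23-19)=4
Total tardiness = 9

9


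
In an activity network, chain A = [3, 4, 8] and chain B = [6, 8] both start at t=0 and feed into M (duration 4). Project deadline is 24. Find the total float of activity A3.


Forward pass: ES(A3) = sum of predecessors on chain A = 7
EF = ES + duration = 7 + 8 = 15
Backward pass: LF(M) = deadline = 24; LS(M) = 24 - 4 = 20
LF(A3) = LS(M) - sum(successors on chain A) = 20 - 0 = 20
LS = LF - duration = 20 - 8 = 12
Total float = LS - ES = 12 - 7 = 5

5


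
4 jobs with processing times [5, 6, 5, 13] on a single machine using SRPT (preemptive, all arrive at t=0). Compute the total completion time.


Since all jobs arrive at t=0, SRPT equals SPT ordering.
SPT order: [5, 5, 6, 13]
Completion times:
  Job 1: p=5, C=5
  Job 2: p=5, C=10
  Job 3: p=6, C=16
  Job 4: p=13, C=29
Total completion time = 5 + 10 + 16 + 29 = 60

60


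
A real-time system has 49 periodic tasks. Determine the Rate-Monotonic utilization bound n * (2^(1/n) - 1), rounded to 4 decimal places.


Compute 2^(1/49) = 1.0142463870
Subtract 1: 1.0142463870 - 1 = 0.0142463870
Multiply by n: 49 * 0.0142463870 = 0.6980729630
Round to 4 dp: 0.6981

0.6981


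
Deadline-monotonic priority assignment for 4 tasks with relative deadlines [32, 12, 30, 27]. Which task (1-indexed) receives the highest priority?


Sort tasks by relative deadline (ascending):
  Task 2: deadline = 12
  Task 4: deadline = 27
  Task 3: deadline = 30
  Task 1: deadline = 32
Priority order (highest first): [2, 4, 3, 1]
Highest priority task = 2

2


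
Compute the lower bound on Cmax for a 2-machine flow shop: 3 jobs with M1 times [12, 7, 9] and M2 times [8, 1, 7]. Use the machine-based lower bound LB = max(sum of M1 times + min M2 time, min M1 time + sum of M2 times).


LB1 = sum(M1 times) + min(M2 times) = 28 + 1 = 29
LB2 = min(M1 times) + sum(M2 times) = 7 + 16 = 23
Lower bound = max(LB1, LB2) = max(29, 23) = 29

29


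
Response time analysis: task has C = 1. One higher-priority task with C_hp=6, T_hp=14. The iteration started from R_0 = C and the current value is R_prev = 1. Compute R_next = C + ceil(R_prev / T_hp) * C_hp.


R_next = C + ceil(R_prev / T_hp) * C_hp
ceil(1 / 14) = ceil(0.0714) = 1
Interference = 1 * 6 = 6
R_next = 1 + 6 = 7

7


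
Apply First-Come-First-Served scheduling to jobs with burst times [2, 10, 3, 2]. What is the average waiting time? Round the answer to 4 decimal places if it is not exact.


FCFS order (as given): [2, 10, 3, 2]
Waiting times:
  Job 1: wait = 0
  Job 2: wait = 2
  Job 3: wait = 12
  Job 4: wait = 15
Sum of waiting times = 29
Average waiting time = 29/4 = 7.25

7.25


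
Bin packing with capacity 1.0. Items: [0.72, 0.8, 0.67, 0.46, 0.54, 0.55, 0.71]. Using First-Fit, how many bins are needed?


Place items sequentially using First-Fit:
  Item 0.72 -> new Bin 1
  Item 0.8 -> new Bin 2
  Item 0.67 -> new Bin 3
  Item 0.46 -> new Bin 4
  Item 0.54 -> Bin 4 (now 1.0)
  Item 0.55 -> new Bin 5
  Item 0.71 -> new Bin 6
Total bins used = 6

6


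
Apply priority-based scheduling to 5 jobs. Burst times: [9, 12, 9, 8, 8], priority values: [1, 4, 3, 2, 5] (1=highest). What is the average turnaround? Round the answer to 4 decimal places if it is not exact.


Sort by priority (ascending = highest first):
Order: [(1, 9), (2, 8), (3, 9), (4, 12), (5, 8)]
Completion times:
  Priority 1, burst=9, C=9
  Priority 2, burst=8, C=17
  Priority 3, burst=9, C=26
  Priority 4, burst=12, C=38
  Priority 5, burst=8, C=46
Average turnaround = 136/5 = 27.2

27.2


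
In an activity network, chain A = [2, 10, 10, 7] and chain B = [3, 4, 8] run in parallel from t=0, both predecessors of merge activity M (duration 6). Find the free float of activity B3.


ES(B3) = sum of predecessors on chain B = 7
EF(B3) = ES + duration = 7 + 8 = 15
Successor of B3 is M. ES(M) = max(sum(A), sum(B)) = max(29, 15) = 29
Free float = ES(successor) - EF(current) = 29 - 15 = 14

14


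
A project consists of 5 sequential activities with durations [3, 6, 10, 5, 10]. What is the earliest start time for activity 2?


Activity 2 starts after activities 1 through 1 complete.
Predecessor durations: [3]
ES = 3 = 3

3


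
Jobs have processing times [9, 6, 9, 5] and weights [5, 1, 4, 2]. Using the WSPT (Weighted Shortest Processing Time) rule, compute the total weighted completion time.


Compute p/w ratios and sort ascending (WSPT): [(9, 5), (9, 4), (5, 2), (6, 1)]
Compute weighted completion times:
  Job (p=9,w=5): C=9, w*C=5*9=45
  Job (p=9,w=4): C=18, w*C=4*18=72
  Job (p=5,w=2): C=23, w*C=2*23=46
  Job (p=6,w=1): C=29, w*C=1*29=29
Total weighted completion time = 192

192


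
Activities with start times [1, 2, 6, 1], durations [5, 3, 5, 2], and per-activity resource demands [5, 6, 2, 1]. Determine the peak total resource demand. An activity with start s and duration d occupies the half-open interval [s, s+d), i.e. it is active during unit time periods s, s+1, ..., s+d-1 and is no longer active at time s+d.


Each activity i is active on [start_i, start_i + duration_i).
Compute total resource usage per time slot:
  t=0: active resources = [], total = 0
  t=1: active resources = [5, 1], total = 6
  t=2: active resources = [5, 6, 1], total = 12
  t=3: active resources = [5, 6], total = 11
  t=4: active resources = [5, 6], total = 11
  t=5: active resources = [5], total = 5
  t=6: active resources = [2], total = 2
  t=7: active resources = [2], total = 2
  t=8: active resources = [2], total = 2
  t=9: active resources = [2], total = 2
  t=10: active resources = [2], total = 2
Peak resource demand = 12

12


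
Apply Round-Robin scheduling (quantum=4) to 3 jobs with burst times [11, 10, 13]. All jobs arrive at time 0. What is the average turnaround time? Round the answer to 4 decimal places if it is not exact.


Time quantum = 4
Execution trace:
  J1 runs 4 units, time = 4
  J2 runs 4 units, time = 8
  J3 runs 4 units, time = 12
  J1 runs 4 units, time = 16
  J2 runs 4 units, time = 20
  J3 runs 4 units, time = 24
  J1 runs 3 units, time = 27
  J2 runs 2 units, time = 29
  J3 runs 4 units, time = 33
  J3 runs 1 units, time = 34
Finish times: [27, 29, 34]
Average turnaround = 90/3 = 30.0

30.0


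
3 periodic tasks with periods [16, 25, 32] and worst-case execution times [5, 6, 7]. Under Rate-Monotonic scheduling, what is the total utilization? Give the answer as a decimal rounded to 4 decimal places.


Compute individual utilizations (exact fractions):
  Task 1: C/T = 5/16 (approx. 0.3125)
  Task 2: C/T = 6/25 (approx. 0.24)
  Task 3: C/T = 7/32 (approx. 0.2188)
Total utilization U = 5/16 + 6/25 + 7/32 = 617/800
Rounded to 4 decimal places: U = 0.7713
RM (Liu & Layland) bound for 3 tasks = 0.779763; compare with U = 617/800 (approx. 0.771250)
U <= bound, so schedulable by RM sufficient condition.

0.7713


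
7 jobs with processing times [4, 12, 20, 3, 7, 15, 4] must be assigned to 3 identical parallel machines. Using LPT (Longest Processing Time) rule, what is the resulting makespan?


Sort jobs in decreasing order (LPT): [20, 15, 12, 7, 4, 4, 3]
Assign each job to the least loaded machine:
  Machine 1: jobs [20], load = 20
  Machine 2: jobs [15, 4, 4], load = 23
  Machine 3: jobs [12, 7, 3], load = 22
Makespan = max load = 23

23


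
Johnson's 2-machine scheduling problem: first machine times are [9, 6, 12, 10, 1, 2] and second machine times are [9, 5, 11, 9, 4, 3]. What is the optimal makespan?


Apply Johnson's rule:
  Group 1 (a <= b): [(5, 1, 4), (6, 2, 3), (1, 9, 9)]
  Group 2 (a > b): [(3, 12, 11), (4, 10, 9), (2, 6, 5)]
Optimal job order: [5, 6, 1, 3, 4, 2]
Schedule:
  Job 5: M1 done at 1, M2 done at 5
  Job 6: M1 done at 3, M2 done at 8
  Job 1: M1 done at 12, M2 done at 21
  Job 3: M1 done at 24, M2 done at 35
  Job 4: M1 done at 34, M2 done at 44
  Job 2: M1 done at 40, M2 done at 49
Makespan = 49

49


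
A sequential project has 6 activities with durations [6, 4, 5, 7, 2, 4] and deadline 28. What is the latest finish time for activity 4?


LF(activity 4) = deadline - sum of successor durations
Successors: activities 5 through 6 with durations [2, 4]
Sum of successor durations = 6
LF = 28 - 6 = 22

22


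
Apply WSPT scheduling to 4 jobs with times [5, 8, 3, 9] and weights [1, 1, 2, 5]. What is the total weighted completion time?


Compute p/w ratios and sort ascending (WSPT): [(3, 2), (9, 5), (5, 1), (8, 1)]
Compute weighted completion times:
  Job (p=3,w=2): C=3, w*C=2*3=6
  Job (p=9,w=5): C=12, w*C=5*12=60
  Job (p=5,w=1): C=17, w*C=1*17=17
  Job (p=8,w=1): C=25, w*C=1*25=25
Total weighted completion time = 108

108


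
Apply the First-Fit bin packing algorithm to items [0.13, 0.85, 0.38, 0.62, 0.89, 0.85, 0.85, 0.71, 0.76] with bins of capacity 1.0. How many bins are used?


Place items sequentially using First-Fit:
  Item 0.13 -> new Bin 1
  Item 0.85 -> Bin 1 (now 0.98)
  Item 0.38 -> new Bin 2
  Item 0.62 -> Bin 2 (now 1.0)
  Item 0.89 -> new Bin 3
  Item 0.85 -> new Bin 4
  Item 0.85 -> new Bin 5
  Item 0.71 -> new Bin 6
  Item 0.76 -> new Bin 7
Total bins used = 7

7


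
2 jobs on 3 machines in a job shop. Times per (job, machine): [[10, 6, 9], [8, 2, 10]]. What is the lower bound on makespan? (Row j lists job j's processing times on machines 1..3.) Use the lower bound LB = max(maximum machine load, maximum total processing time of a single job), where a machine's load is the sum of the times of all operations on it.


Machine loads:
  Machine 1: 10 + 8 = 18
  Machine 2: 6 + 2 = 8
  Machine 3: 9 + 10 = 19
Max machine load = 19
Job totals:
  Job 1: 25
  Job 2: 20
Max job total = 25
Lower bound = max(19, 25) = 25

25


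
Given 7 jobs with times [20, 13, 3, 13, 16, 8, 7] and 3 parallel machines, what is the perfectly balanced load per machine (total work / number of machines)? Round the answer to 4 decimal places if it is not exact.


Total processing time = 20 + 13 + 3 + 13 + 16 + 8 + 7 = 80
Number of machines = 3
Ideal balanced load = 80 / 3 = 26.6667

26.6667


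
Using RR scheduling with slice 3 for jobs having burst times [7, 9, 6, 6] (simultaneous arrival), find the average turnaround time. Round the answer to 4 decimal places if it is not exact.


Time quantum = 3
Execution trace:
  J1 runs 3 units, time = 3
  J2 runs 3 units, time = 6
  J3 runs 3 units, time = 9
  J4 runs 3 units, time = 12
  J1 runs 3 units, time = 15
  J2 runs 3 units, time = 18
  J3 runs 3 units, time = 21
  J4 runs 3 units, time = 24
  J1 runs 1 units, time = 25
  J2 runs 3 units, time = 28
Finish times: [25, 28, 21, 24]
Average turnaround = 98/4 = 24.5

24.5


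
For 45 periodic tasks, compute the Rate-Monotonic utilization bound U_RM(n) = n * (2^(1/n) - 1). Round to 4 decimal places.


Compute 2^(1/45) = 1.0155225125
Subtract 1: 1.0155225125 - 1 = 0.0155225125
Multiply by n: 45 * 0.0155225125 = 0.6985130625
Round to 4 dp: 0.6985

0.6985


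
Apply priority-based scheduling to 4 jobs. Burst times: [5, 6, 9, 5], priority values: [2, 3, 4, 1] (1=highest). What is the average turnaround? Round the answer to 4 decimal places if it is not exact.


Sort by priority (ascending = highest first):
Order: [(1, 5), (2, 5), (3, 6), (4, 9)]
Completion times:
  Priority 1, burst=5, C=5
  Priority 2, burst=5, C=10
  Priority 3, burst=6, C=16
  Priority 4, burst=9, C=25
Average turnaround = 56/4 = 14.0

14.0


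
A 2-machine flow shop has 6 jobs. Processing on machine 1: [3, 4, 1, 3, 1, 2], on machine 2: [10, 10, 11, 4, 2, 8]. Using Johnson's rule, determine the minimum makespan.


Apply Johnson's rule:
  Group 1 (a <= b): [(3, 1, 11), (5, 1, 2), (6, 2, 8), (1, 3, 10), (4, 3, 4), (2, 4, 10)]
  Group 2 (a > b): []
Optimal job order: [3, 5, 6, 1, 4, 2]
Schedule:
  Job 3: M1 done at 1, M2 done at 12
  Job 5: M1 done at 2, M2 done at 14
  Job 6: M1 done at 4, M2 done at 22
  Job 1: M1 done at 7, M2 done at 32
  Job 4: M1 done at 10, M2 done at 36
  Job 2: M1 done at 14, M2 done at 46
Makespan = 46

46


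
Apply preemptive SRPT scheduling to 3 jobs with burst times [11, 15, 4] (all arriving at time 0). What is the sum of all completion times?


Since all jobs arrive at t=0, SRPT equals SPT ordering.
SPT order: [4, 11, 15]
Completion times:
  Job 1: p=4, C=4
  Job 2: p=11, C=15
  Job 3: p=15, C=30
Total completion time = 4 + 15 + 30 = 49

49


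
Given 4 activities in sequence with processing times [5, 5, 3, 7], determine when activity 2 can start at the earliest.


Activity 2 starts after activities 1 through 1 complete.
Predecessor durations: [5]
ES = 5 = 5

5


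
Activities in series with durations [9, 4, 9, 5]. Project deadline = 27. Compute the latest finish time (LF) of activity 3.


LF(activity 3) = deadline - sum of successor durations
Successors: activities 4 through 4 with durations [5]
Sum of successor durations = 5
LF = 27 - 5 = 22

22


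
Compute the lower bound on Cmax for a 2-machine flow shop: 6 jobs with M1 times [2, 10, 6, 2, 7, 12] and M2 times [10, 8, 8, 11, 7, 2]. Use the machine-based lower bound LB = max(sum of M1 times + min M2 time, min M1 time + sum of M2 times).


LB1 = sum(M1 times) + min(M2 times) = 39 + 2 = 41
LB2 = min(M1 times) + sum(M2 times) = 2 + 46 = 48
Lower bound = max(LB1, LB2) = max(41, 48) = 48

48


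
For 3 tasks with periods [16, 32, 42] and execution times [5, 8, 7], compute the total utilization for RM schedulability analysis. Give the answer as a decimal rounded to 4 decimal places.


Compute individual utilizations (exact fractions):
  Task 1: C/T = 5/16 (approx. 0.3125)
  Task 2: C/T = 8/32 = 1/4 (approx. 0.25)
  Task 3: C/T = 7/42 = 1/6 (approx. 0.1667)
Total utilization U = 5/16 + 1/4 + 1/6 = 35/48
Rounded to 4 decimal places: U = 0.7292
RM (Liu & Layland) bound for 3 tasks = 0.779763; compare with U = 35/48 (approx. 0.729167)
U <= bound, so schedulable by RM sufficient condition.

0.7292


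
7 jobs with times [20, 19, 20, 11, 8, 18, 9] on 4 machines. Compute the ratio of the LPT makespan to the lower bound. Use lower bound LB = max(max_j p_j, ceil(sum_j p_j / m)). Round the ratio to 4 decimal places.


LPT order: [20, 20, 19, 18, 11, 9, 8]
Machine loads after assignment: [28, 20, 28, 29]
LPT makespan = 29
Lower bound = max(max_job, ceil(total/4)) = max(20, 27) = 27
Ratio = 29 / 27 = 1.0741

1.0741


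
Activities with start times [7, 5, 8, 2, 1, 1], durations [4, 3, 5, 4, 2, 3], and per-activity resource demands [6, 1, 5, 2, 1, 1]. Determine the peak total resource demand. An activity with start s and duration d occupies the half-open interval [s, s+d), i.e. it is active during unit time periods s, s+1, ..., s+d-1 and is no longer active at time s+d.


Each activity i is active on [start_i, start_i + duration_i).
Compute total resource usage per time slot:
  t=0: active resources = [], total = 0
  t=1: active resources = [1, 1], total = 2
  t=2: active resources = [2, 1, 1], total = 4
  t=3: active resources = [2, 1], total = 3
  t=4: active resources = [2], total = 2
  t=5: active resources = [1, 2], total = 3
  t=6: active resources = [1], total = 1
  t=7: active resources = [6, 1], total = 7
  t=8: active resources = [6, 5], total = 11
  t=9: active resources = [6, 5], total = 11
  t=10: active resources = [6, 5], total = 11
  t=11: active resources = [5], total = 5
  t=12: active resources = [5], total = 5
Peak resource demand = 11

11


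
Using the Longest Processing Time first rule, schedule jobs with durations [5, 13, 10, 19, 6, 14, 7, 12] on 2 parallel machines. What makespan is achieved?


Sort jobs in decreasing order (LPT): [19, 14, 13, 12, 10, 7, 6, 5]
Assign each job to the least loaded machine:
  Machine 1: jobs [19, 12, 7, 5], load = 43
  Machine 2: jobs [14, 13, 10, 6], load = 43
Makespan = max load = 43

43


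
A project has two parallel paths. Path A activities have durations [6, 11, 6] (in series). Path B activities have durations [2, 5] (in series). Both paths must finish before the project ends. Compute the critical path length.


Path A total = 6 + 11 + 6 = 23
Path B total = 2 + 5 = 7
Critical path = longest path = max(23, 7) = 23

23


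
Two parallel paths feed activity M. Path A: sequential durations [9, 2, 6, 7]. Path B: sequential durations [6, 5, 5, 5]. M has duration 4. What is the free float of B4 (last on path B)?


ES(B4) = sum of predecessors on chain B = 16
EF(B4) = ES + duration = 16 + 5 = 21
Successor of B4 is M. ES(M) = max(sum(A), sum(B)) = max(24, 21) = 24
Free float = ES(successor) - EF(current) = 24 - 21 = 3

3


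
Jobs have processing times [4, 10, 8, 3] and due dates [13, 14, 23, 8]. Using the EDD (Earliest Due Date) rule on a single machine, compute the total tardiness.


Sort by due date (EDD order): [(3, 8), (4, 13), (10, 14), (8, 23)]
Compute completion times and tardiness:
  Job 1: p=3, d=8, C=3, tardiness=max(0,3-8)=0
  Job 2: p=4, d=13, C=7, tardiness=max(0,7-13)=0
  Job 3: p=10, d=14, C=17, tardiness=max(0,17-14)=3
  Job 4: p=8, d=23, C=25, tardiness=max(0,25-23)=2
Total tardiness = 5

5


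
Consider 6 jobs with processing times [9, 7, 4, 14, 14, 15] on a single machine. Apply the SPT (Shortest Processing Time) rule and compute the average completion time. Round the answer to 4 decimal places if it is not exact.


Sort jobs by processing time (SPT order): [4, 7, 9, 14, 14, 15]
Compute completion times sequentially:
  Job 1: processing = 4, completes at 4
  Job 2: processing = 7, completes at 11
  Job 3: processing = 9, completes at 20
  Job 4: processing = 14, completes at 34
  Job 5: processing = 14, completes at 48
  Job 6: processing = 15, completes at 63
Sum of completion times = 180
Average completion time = 180/6 = 30.0

30.0


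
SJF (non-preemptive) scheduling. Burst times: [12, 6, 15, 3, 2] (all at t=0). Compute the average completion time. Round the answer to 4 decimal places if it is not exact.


SJF order (ascending): [2, 3, 6, 12, 15]
Completion times:
  Job 1: burst=2, C=2
  Job 2: burst=3, C=5
  Job 3: burst=6, C=11
  Job 4: burst=12, C=23
  Job 5: burst=15, C=38
Average completion = 79/5 = 15.8

15.8


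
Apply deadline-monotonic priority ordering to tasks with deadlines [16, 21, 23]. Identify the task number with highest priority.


Sort tasks by relative deadline (ascending):
  Task 1: deadline = 16
  Task 2: deadline = 21
  Task 3: deadline = 23
Priority order (highest first): [1, 2, 3]
Highest priority task = 1

1


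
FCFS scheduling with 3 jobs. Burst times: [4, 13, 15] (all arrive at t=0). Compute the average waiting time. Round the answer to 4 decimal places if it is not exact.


FCFS order (as given): [4, 13, 15]
Waiting times:
  Job 1: wait = 0
  Job 2: wait = 4
  Job 3: wait = 17
Sum of waiting times = 21
Average waiting time = 21/3 = 7.0

7.0


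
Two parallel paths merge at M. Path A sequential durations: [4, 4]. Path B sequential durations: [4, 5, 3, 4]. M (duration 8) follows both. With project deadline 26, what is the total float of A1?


Forward pass: ES(A1) = sum of predecessors on chain A = 0
EF = ES + duration = 0 + 4 = 4
Backward pass: LF(M) = deadline = 26; LS(M) = 26 - 8 = 18
LF(A1) = LS(M) - sum(successors on chain A) = 18 - 4 = 14
LS = LF - duration = 14 - 4 = 10
Total float = LS - ES = 10 - 0 = 10

10


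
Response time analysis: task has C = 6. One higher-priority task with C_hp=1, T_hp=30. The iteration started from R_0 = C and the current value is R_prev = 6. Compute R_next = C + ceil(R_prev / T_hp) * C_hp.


R_next = C + ceil(R_prev / T_hp) * C_hp
ceil(6 / 30) = ceil(0.2) = 1
Interference = 1 * 1 = 1
R_next = 6 + 1 = 7

7


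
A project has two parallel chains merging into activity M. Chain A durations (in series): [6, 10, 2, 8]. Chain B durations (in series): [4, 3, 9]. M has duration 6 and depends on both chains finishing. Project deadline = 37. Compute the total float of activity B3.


Forward pass: ES(B3) = sum of predecessors on chain B = 7
EF = ES + duration = 7 + 9 = 16
Backward pass: LF(M) = deadline = 37; LS(M) = 37 - 6 = 31
LF(B3) = LS(M) - sum(successors on chain B) = 31 - 0 = 31
LS = LF - duration = 31 - 9 = 22
Total float = LS - ES = 22 - 7 = 15

15


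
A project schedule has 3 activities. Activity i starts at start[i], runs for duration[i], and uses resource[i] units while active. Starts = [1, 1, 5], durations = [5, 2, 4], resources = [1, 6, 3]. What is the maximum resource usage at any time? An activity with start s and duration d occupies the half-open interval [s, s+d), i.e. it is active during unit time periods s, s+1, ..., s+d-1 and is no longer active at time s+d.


Each activity i is active on [start_i, start_i + duration_i).
Compute total resource usage per time slot:
  t=0: active resources = [], total = 0
  t=1: active resources = [1, 6], total = 7
  t=2: active resources = [1, 6], total = 7
  t=3: active resources = [1], total = 1
  t=4: active resources = [1], total = 1
  t=5: active resources = [1, 3], total = 4
  t=6: active resources = [3], total = 3
  t=7: active resources = [3], total = 3
  t=8: active resources = [3], total = 3
Peak resource demand = 7

7


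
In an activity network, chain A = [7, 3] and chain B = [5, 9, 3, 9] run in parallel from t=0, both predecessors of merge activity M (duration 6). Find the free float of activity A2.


ES(A2) = sum of predecessors on chain A = 7
EF(A2) = ES + duration = 7 + 3 = 10
Successor of A2 is M. ES(M) = max(sum(A), sum(B)) = max(10, 26) = 26
Free float = ES(successor) - EF(current) = 26 - 10 = 16

16


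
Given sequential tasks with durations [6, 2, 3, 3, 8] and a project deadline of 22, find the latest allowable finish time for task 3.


LF(activity 3) = deadline - sum of successor durations
Successors: activities 4 through 5 with durations [3, 8]
Sum of successor durations = 11
LF = 22 - 11 = 11

11


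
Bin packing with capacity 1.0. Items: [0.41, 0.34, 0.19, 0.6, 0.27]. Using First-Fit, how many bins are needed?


Place items sequentially using First-Fit:
  Item 0.41 -> new Bin 1
  Item 0.34 -> Bin 1 (now 0.75)
  Item 0.19 -> Bin 1 (now 0.94)
  Item 0.6 -> new Bin 2
  Item 0.27 -> Bin 2 (now 0.87)
Total bins used = 2

2


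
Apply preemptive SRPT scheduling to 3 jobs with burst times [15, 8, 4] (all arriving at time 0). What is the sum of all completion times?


Since all jobs arrive at t=0, SRPT equals SPT ordering.
SPT order: [4, 8, 15]
Completion times:
  Job 1: p=4, C=4
  Job 2: p=8, C=12
  Job 3: p=15, C=27
Total completion time = 4 + 12 + 27 = 43

43


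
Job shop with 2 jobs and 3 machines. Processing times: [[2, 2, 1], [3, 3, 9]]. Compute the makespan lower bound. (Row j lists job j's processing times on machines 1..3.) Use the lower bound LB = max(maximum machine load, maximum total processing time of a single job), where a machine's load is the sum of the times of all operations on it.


Machine loads:
  Machine 1: 2 + 3 = 5
  Machine 2: 2 + 3 = 5
  Machine 3: 1 + 9 = 10
Max machine load = 10
Job totals:
  Job 1: 5
  Job 2: 15
Max job total = 15
Lower bound = max(10, 15) = 15

15


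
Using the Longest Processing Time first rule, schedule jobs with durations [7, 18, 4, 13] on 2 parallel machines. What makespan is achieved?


Sort jobs in decreasing order (LPT): [18, 13, 7, 4]
Assign each job to the least loaded machine:
  Machine 1: jobs [18, 4], load = 22
  Machine 2: jobs [13, 7], load = 20
Makespan = max load = 22

22


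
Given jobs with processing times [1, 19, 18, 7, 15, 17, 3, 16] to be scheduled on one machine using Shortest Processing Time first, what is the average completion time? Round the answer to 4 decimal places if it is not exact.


Sort jobs by processing time (SPT order): [1, 3, 7, 15, 16, 17, 18, 19]
Compute completion times sequentially:
  Job 1: processing = 1, completes at 1
  Job 2: processing = 3, completes at 4
  Job 3: processing = 7, completes at 11
  Job 4: processing = 15, completes at 26
  Job 5: processing = 16, completes at 42
  Job 6: processing = 17, completes at 59
  Job 7: processing = 18, completes at 77
  Job 8: processing = 19, completes at 96
Sum of completion times = 316
Average completion time = 316/8 = 39.5

39.5


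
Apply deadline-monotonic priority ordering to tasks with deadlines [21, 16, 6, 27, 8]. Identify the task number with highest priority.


Sort tasks by relative deadline (ascending):
  Task 3: deadline = 6
  Task 5: deadline = 8
  Task 2: deadline = 16
  Task 1: deadline = 21
  Task 4: deadline = 27
Priority order (highest first): [3, 5, 2, 1, 4]
Highest priority task = 3

3


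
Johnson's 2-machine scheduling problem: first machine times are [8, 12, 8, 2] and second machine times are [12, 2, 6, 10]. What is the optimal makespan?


Apply Johnson's rule:
  Group 1 (a <= b): [(4, 2, 10), (1, 8, 12)]
  Group 2 (a > b): [(3, 8, 6), (2, 12, 2)]
Optimal job order: [4, 1, 3, 2]
Schedule:
  Job 4: M1 done at 2, M2 done at 12
  Job 1: M1 done at 10, M2 done at 24
  Job 3: M1 done at 18, M2 done at 30
  Job 2: M1 done at 30, M2 done at 32
Makespan = 32

32


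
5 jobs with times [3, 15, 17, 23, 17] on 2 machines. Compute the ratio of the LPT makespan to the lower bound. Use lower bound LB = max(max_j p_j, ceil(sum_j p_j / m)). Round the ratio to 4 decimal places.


LPT order: [23, 17, 17, 15, 3]
Machine loads after assignment: [38, 37]
LPT makespan = 38
Lower bound = max(max_job, ceil(total/2)) = max(23, 38) = 38
Ratio = 38 / 38 = 1.0

1.0


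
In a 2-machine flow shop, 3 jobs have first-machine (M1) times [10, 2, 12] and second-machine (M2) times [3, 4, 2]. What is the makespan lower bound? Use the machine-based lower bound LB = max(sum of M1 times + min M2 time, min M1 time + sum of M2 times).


LB1 = sum(M1 times) + min(M2 times) = 24 + 2 = 26
LB2 = min(M1 times) + sum(M2 times) = 2 + 9 = 11
Lower bound = max(LB1, LB2) = max(26, 11) = 26

26


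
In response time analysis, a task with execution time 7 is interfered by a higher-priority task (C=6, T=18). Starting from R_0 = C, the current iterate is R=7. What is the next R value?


R_next = C + ceil(R_prev / T_hp) * C_hp
ceil(7 / 18) = ceil(0.3889) = 1
Interference = 1 * 6 = 6
R_next = 7 + 6 = 13

13


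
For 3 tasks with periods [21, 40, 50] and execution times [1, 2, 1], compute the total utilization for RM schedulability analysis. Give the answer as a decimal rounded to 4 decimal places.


Compute individual utilizations (exact fractions):
  Task 1: C/T = 1/21 (approx. 0.0476)
  Task 2: C/T = 2/40 = 1/20 (approx. 0.05)
  Task 3: C/T = 1/50 (approx. 0.02)
Total utilization U = 1/21 + 1/20 + 1/50 = 247/2100
Rounded to 4 decimal places: U = 0.1176
RM (Liu & Layland) bound for 3 tasks = 0.779763; compare with U = 247/2100 (approx. 0.117619)
U <= bound, so schedulable by RM sufficient condition.

0.1176


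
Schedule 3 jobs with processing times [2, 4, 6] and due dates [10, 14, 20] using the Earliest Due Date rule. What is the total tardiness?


Sort by due date (EDD order): [(2, 10), (4, 14), (6, 20)]
Compute completion times and tardiness:
  Job 1: p=2, d=10, C=2, tardiness=max(0,2-10)=0
  Job 2: p=4, d=14, C=6, tardiness=max(0,6-14)=0
  Job 3: p=6, d=20, C=12, tardiness=max(0,12-20)=0
Total tardiness = 0

0


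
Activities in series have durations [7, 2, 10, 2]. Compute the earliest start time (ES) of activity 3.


Activity 3 starts after activities 1 through 2 complete.
Predecessor durations: [7, 2]
ES = 7 + 2 = 9

9


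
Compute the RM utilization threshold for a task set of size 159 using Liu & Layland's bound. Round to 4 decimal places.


Compute 2^(1/159) = 1.0043689323
Subtract 1: 1.0043689323 - 1 = 0.0043689323
Multiply by n: 159 * 0.0043689323 = 0.6946602357
Round to 4 dp: 0.6947

0.6947


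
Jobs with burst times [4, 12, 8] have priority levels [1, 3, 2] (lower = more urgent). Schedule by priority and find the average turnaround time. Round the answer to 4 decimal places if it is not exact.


Sort by priority (ascending = highest first):
Order: [(1, 4), (2, 8), (3, 12)]
Completion times:
  Priority 1, burst=4, C=4
  Priority 2, burst=8, C=12
  Priority 3, burst=12, C=24
Average turnaround = 40/3 = 13.3333

13.3333


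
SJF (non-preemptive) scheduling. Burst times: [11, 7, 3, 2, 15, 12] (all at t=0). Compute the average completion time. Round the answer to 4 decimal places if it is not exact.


SJF order (ascending): [2, 3, 7, 11, 12, 15]
Completion times:
  Job 1: burst=2, C=2
  Job 2: burst=3, C=5
  Job 3: burst=7, C=12
  Job 4: burst=11, C=23
  Job 5: burst=12, C=35
  Job 6: burst=15, C=50
Average completion = 127/6 = 21.1667

21.1667


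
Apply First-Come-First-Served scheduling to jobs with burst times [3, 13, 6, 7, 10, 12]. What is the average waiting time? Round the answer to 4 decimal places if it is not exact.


FCFS order (as given): [3, 13, 6, 7, 10, 12]
Waiting times:
  Job 1: wait = 0
  Job 2: wait = 3
  Job 3: wait = 16
  Job 4: wait = 22
  Job 5: wait = 29
  Job 6: wait = 39
Sum of waiting times = 109
Average waiting time = 109/6 = 18.1667

18.1667
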